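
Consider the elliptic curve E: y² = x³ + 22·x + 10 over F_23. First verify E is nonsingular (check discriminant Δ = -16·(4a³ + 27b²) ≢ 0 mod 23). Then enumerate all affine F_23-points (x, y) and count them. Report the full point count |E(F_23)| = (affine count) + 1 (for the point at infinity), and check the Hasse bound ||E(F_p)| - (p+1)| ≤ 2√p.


Affine points = {(2, 4), (2, 19), (4, 1), (4, 22), (6, 6), (6, 17), (7, 1), (7, 22), (8, 10), (8, 13), (12, 1), (12, 22), (13, 3), (13, 20), (14, 7), (14, 16), (15, 9), (15, 14), (20, 3), (20, 20), (21, 2), (21, 21)}; affine count = 22; |E(F_23)| = 23.

Discriminant check: Δ ∝ 4a³ + 27b² = 4·22³ + 27·10² = 4·10648 + 27·100 ≡ 5 (mod 23). Nonzero ⇒ E is nonsingular.
For each x ∈ F_23, compute rhs = x³ + 22·x + 10 mod 23, then count y ∈ F_23 with y² ≡ rhs.
  x = 0: rhs = 10, matching y values: none (0 points).
  x = 1: rhs = 10, matching y values: none (0 points).
  x = 2: rhs = 16, matching y values: 4, 19 (2 points).
  x = 3: rhs = 11, matching y values: none (0 points).
  x = 4: rhs = 1, matching y values: 1, 22 (2 points).
  x = 5: rhs = 15, matching y values: none (0 points).
  x = 6: rhs = 13, matching y values: 6, 17 (2 points).
  x = 7: rhs = 1, matching y values: 1, 22 (2 points).
  x = 8: rhs = 8, matching y values: 10, 13 (2 points).
  x = 9: rhs = 17, matching y values: none (0 points).
  x = 10: rhs = 11, matching y values: none (0 points).
  x = 11: rhs = 19, matching y values: none (0 points).
  x = 12: rhs = 1, matching y values: 1, 22 (2 points).
  x = 13: rhs = 9, matching y values: 3, 20 (2 points).
  x = 14: rhs = 3, matching y values: 7, 16 (2 points).
  x = 15: rhs = 12, matching y values: 9, 14 (2 points).
  x = 16: rhs = 19, matching y values: none (0 points).
  x = 17: rhs = 7, matching y values: none (0 points).
  x = 18: rhs = 5, matching y values: none (0 points).
  x = 19: rhs = 19, matching y values: none (0 points).
  x = 20: rhs = 9, matching y values: 3, 20 (2 points).
  x = 21: rhs = 4, matching y values: 2, 21 (2 points).
  x = 22: rhs = 10, matching y values: none (0 points).
Total affine count: 22.
Full point count |E(F_23)| = 22 + 1 = 23.
Hasse bound: |23 − (23+1)| = |-1| = 1 ≤ 2√23 ≈ 9.5917 ✓.


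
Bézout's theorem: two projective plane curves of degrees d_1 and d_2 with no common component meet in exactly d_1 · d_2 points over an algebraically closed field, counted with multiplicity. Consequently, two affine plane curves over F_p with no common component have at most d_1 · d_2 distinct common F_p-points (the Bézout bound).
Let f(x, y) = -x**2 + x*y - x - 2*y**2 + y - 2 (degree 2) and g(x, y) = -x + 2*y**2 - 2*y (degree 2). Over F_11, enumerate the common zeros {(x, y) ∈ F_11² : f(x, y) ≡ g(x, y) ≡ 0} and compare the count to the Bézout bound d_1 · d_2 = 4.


Common zeros: ∅; count = 0; Bézout bound = 4.

deg(f) = 2, deg(g) = 2, so Bézout bound = 4.
Scan x ∈ F_11. For each x, list the y ∈ F_11 with f(x, y) ≡ 0 and those with g(x, y) ≡ 0 (mod 11); the common zeros in that column are the intersection.
  x = 0: f ≡ 0 at y ∈ ∅; g ≡ 0 at y ∈ {0, 1}; common: ∅.
  x = 1: f ≡ 0 at y ∈ {5, 7}; g ≡ 0 at y ∈ {3, 9}; common: ∅.
  x = 2: f ≡ 0 at y ∈ {9}; g ≡ 0 at y ∈ {4, 8}; common: ∅.
  x = 3: f ≡ 0 at y ∈ {5, 8}; g ≡ 0 at y ∈ ∅; common: ∅.
  x = 4: f ≡ 0 at y ∈ {0, 8}; g ≡ 0 at y ∈ {2, 10}; common: ∅.
  x = 5: f ≡ 0 at y ∈ {7}; g ≡ 0 at y ∈ {6}; common: ∅.
  x = 6: f ≡ 0 at y ∈ {0, 9}; g ≡ 0 at y ∈ ∅; common: ∅.
  x = 7: f ≡ 0 at y ∈ ∅; g ≡ 0 at y ∈ {5, 7}; common: ∅.
  x = 8: f ≡ 0 at y ∈ ∅; g ≡ 0 at y ∈ ∅; common: ∅.
  x = 9: f ≡ 0 at y ∈ ∅; g ≡ 0 at y ∈ ∅; common: ∅.
  x = 10: f ≡ 0 at y ∈ ∅; g ≡ 0 at y ∈ ∅; common: ∅.
Collecting: common zeros = ∅, so the count is 0.
Comparison with the Bézout bound: 0 ≤ 4 = deg(f)·deg(g), as expected for curves with no common component (the affine F_11-count falls short of the bound because intersections may lie at infinity, over extension fields, or carry multiplicity).


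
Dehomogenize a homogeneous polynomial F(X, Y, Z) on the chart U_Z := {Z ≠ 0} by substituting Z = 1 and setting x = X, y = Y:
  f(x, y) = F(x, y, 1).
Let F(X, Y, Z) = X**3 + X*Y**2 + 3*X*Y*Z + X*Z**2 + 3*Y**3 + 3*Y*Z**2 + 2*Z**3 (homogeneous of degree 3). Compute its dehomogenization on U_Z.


f(x, y) = x**3 + x*y**2 + 3*x*y + x + 3*y**3 + 3*y + 2

On U_Z we set Z = 1. Each monomial c·X^i·Y^j·Z^k in F becomes c·x^i·y^j·1^k = c·x^i·y^j.
Substituting Z = 1: F(X, Y, 1) = x**3 + x*y**2 + 3*x*y + x + 3*y**3 + 3*y + 2.
Note: deg(f) ≤ deg(F) = 3; strict inequality happens when F is divisible by Z (lost terms).


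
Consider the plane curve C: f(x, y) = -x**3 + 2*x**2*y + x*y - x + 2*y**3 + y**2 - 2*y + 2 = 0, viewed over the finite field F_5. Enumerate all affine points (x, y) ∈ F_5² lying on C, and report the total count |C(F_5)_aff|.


Affine F_5-points: {(1, 0), (3, 2)}; count = 2.

For each of the 25 pairs (x, y) ∈ F_5², evaluate f(x, y) mod 5. Record the zeros.
  x = 0: [0↦2, 1↦3, 2↦3, 3↦4, 4↦3]  zeros at y ∈ ∅
  x = 1: [0↦0, 1↦4, 2↦2, 3↦1, 4↦3]  zeros at y ∈ {0}
  x = 2: [0↦2, 1↦3, 2↦3, 3↦4, 4↦3]  zeros at y ∈ ∅
  x = 3: [0↦2, 1↦4, 2↦0, 3↦2, 4↦2]  zeros at y ∈ {2}
  x = 4: [0↦4, 1↦1, 2↦2, 3↦4, 4↦4]  zeros at y ∈ ∅
Collecting zeros: affine points = {(1, 0), (3, 2)}.
Total count |C(F_5)_aff| = 2.


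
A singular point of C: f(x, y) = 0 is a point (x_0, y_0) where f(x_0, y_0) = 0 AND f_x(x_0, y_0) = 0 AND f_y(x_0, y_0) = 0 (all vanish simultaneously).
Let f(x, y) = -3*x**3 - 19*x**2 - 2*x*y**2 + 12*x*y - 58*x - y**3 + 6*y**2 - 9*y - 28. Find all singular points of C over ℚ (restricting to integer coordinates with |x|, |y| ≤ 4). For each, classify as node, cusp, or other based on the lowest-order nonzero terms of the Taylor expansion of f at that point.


Singular points: {(-2, 3)}; classification: node.

Compute partial derivatives:
  f_x = -9*x**2 - 38*x - 2*y**2 + 12*y - 58.
  f_y = -4*x*y + 12*x - 3*y**2 + 12*y - 9.
Scan x_0 ∈ {−4, ..., 4}. For each x_0, f_y(x_0, y) is a polynomial in y; find its integer roots y ∈ {−4, ..., 4}, then test f_x and f at those candidates.
  x = -4: f_y(-4, y) = -3*y**2 + 28*y - 57; vanishes at y ∈ {3}. (-4, 3): f_x = -32 ≠ 0.
  x = -3: f_y(-3, y) = -3*y**2 + 24*y - 45; vanishes at y ∈ {3}. (-3, 3): f_x = -7 ≠ 0.
  x = -2: f_y(-2, y) = -3*y**2 + 20*y - 33; vanishes at y ∈ {3}. (-2, 3): f_x = 0, f = 0 — SINGULAR.
  x = -1: f_y(-1, y) = -3*y**2 + 16*y - 21; vanishes at y ∈ {3}. (-1, 3): f_x = -11 ≠ 0.
  x = 0: f_y(0, y) = -3*y**2 + 12*y - 9; vanishes at y ∈ {1, 3}. (0, 1): f_x = -48 ≠ 0; (0, 3): f_x = -40 ≠ 0.
  x = 1: f_y(1, y) = -3*y**2 + 8*y + 3; vanishes at y ∈ {3}. (1, 3): f_x = -87 ≠ 0.
  x = 2: f_y(2, y) = -3*y**2 + 4*y + 15; vanishes at y ∈ {3}. (2, 3): f_x = -152 ≠ 0.
  x = 3: f_y(3, y) = 27 - 3*y**2; vanishes at y ∈ {-3, 3}. (3, -3): f_x = -307 ≠ 0; (3, 3): f_x = -235 ≠ 0.
  x = 4: f_y(4, y) = -3*y**2 - 4*y + 39; vanishes at y ∈ {3}. (4, 3): f_x = -336 ≠ 0.
Only singular point on the grid: (-2, 3).
Classify: substitute x = -2 + u, y = 3 + v and expand: f = -3*u**3 - u**2 - 2*u*v**2 - v**3 + v**2.
No constant or linear terms (consistent with a singular point). Quadratic part: -u**2 + v**2. Cubic part: -3*u**3 - 2*u*v**2 - v**3.
The quadratic part v**2 - u**2 = (v − u)(v + u) splits into two distinct linear factors, so there are two distinct tangent lines y − 3 = ±(x − -2) — this is a node (ordinary double point).
Classification: node.


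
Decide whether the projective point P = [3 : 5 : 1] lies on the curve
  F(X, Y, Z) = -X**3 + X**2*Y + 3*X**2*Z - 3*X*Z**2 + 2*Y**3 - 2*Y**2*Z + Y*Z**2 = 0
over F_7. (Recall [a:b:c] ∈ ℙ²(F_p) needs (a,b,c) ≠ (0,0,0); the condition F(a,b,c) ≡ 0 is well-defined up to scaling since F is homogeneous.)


F(3,5,1) ≡ 3 (mod 7); P is NOT on the curve.

Evaluate F(3, 5, 1) term-by-term (mod 7).
  -X**3 ↦ -1·27·1·1 = -27
  X**2*Y ↦ 1·9·5·1 = 45
  3*X**2*Z ↦ 3·9·1·1 = 27
  -3*X*Z**2 ↦ -3·3·1·1 = -9
  2*Y**3 ↦ 2·1·125·1 = 250
  -2*Y**2*Z ↦ -2·1·25·1 = -50
  Y*Z**2 ↦ 1·1·5·1 = 5
Sum: F(3, 5, 1) = (-27) + (45) + (27) + (-9) + (250) + (-50) + (5) = 241.
Reducing mod 7: 241 ≡ 3 (mod 7).
Since F(a, b, c) ≡ 3 ≠ 0 (mod 7), P does NOT lie on the curve.


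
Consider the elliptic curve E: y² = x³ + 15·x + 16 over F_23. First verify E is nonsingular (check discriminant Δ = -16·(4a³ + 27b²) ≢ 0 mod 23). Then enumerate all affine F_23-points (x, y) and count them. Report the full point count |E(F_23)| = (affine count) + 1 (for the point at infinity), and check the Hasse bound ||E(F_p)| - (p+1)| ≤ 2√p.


Affine points = {(0, 4), (0, 19), (1, 3), (1, 20), (2, 10), (2, 13), (4, 5), (4, 18), (5, 3), (5, 20), (6, 0), (7, 2), (7, 21), (8, 2), (8, 21), (9, 11), (9, 12), (10, 4), (10, 19), (13, 4), (13, 19), (14, 7), (14, 16), (17, 3), (17, 20), (18, 0), (20, 6), (20, 17), (21, 1), (21, 22), (22, 0)}; affine count = 31; |E(F_23)| = 32.

Discriminant check: Δ ∝ 4a³ + 27b² = 4·15³ + 27·16² = 4·3375 + 27·256 ≡ 11 (mod 23). Nonzero ⇒ E is nonsingular.
For each x ∈ F_23, compute rhs = x³ + 15·x + 16 mod 23, then count y ∈ F_23 with y² ≡ rhs.
  x = 0: rhs = 16, matching y values: 4, 19 (2 points).
  x = 1: rhs = 9, matching y values: 3, 20 (2 points).
  x = 2: rhs = 8, matching y values: 10, 13 (2 points).
  x = 3: rhs = 19, matching y values: none (0 points).
  x = 4: rhs = 2, matching y values: 5, 18 (2 points).
  x = 5: rhs = 9, matching y values: 3, 20 (2 points).
  x = 6: rhs = 0, matching y values: 0 (1 points).
  x = 7: rhs = 4, matching y values: 2, 21 (2 points).
  x = 8: rhs = 4, matching y values: 2, 21 (2 points).
  x = 9: rhs = 6, matching y values: 11, 12 (2 points).
  x = 10: rhs = 16, matching y values: 4, 19 (2 points).
  x = 11: rhs = 17, matching y values: none (0 points).
  x = 12: rhs = 15, matching y values: none (0 points).
  x = 13: rhs = 16, matching y values: 4, 19 (2 points).
  x = 14: rhs = 3, matching y values: 7, 16 (2 points).
  x = 15: rhs = 5, matching y values: none (0 points).
  x = 16: rhs = 5, matching y values: none (0 points).
  x = 17: rhs = 9, matching y values: 3, 20 (2 points).
  x = 18: rhs = 0, matching y values: 0 (1 points).
  x = 19: rhs = 7, matching y values: none (0 points).
  x = 20: rhs = 13, matching y values: 6, 17 (2 points).
  x = 21: rhs = 1, matching y values: 1, 22 (2 points).
  x = 22: rhs = 0, matching y values: 0 (1 points).
Total affine count: 31.
Full point count |E(F_23)| = 31 + 1 = 32.
Hasse bound: |32 − (23+1)| = |8| = 8 ≤ 2√23 ≈ 9.5917 ✓.


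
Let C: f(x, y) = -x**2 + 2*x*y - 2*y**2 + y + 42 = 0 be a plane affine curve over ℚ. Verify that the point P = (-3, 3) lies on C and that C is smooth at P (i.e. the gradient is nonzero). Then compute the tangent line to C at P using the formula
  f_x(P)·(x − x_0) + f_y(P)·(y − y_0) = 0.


Tangent line at P: 12*x - 17*y + 87 = 0.

Step 1: f(-3, 3) = 0, so P lies on C.
Step 2: partial derivatives
  f_x(x, y) = -2*x + 2*y, f_y(x, y) = 2*x - 4*y + 1.
  f_x(P) = 12, f_y(P) = -17 (gradient nonzero, so P is smooth).
Step 3: tangent line at P: 12·(x − -3) + -17·(y − 3) = 0.
Expanding: 12*x - 17*y + 87 = 0.


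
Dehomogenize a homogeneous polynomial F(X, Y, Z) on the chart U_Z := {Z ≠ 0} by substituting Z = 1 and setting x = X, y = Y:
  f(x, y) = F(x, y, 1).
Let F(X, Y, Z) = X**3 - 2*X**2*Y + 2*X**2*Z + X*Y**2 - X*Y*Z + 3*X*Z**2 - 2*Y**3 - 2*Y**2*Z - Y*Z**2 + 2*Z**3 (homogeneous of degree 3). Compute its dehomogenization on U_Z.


f(x, y) = x**3 - 2*x**2*y + 2*x**2 + x*y**2 - x*y + 3*x - 2*y**3 - 2*y**2 - y + 2

On U_Z we set Z = 1. Each monomial c·X^i·Y^j·Z^k in F becomes c·x^i·y^j·1^k = c·x^i·y^j.
Substituting Z = 1: F(X, Y, 1) = x**3 - 2*x**2*y + 2*x**2 + x*y**2 - x*y + 3*x - 2*y**3 - 2*y**2 - y + 2.
Note: deg(f) ≤ deg(F) = 3; strict inequality happens when F is divisible by Z (lost terms).


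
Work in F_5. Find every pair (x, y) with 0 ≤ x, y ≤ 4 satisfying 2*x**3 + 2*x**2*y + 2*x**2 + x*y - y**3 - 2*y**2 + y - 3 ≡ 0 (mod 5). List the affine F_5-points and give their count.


Affine F_5-points: {(0, 1), (0, 3), (0, 4), (3, 3), (4, 2)}; count = 5.

For each of the 25 pairs (x, y) ∈ F_5², evaluate f(x, y) mod 5. Record the zeros.
  x = 0: [0↦2, 1↦0, 2↦3, 3↦0, 4↦0]  zeros at y ∈ {1, 3, 4}
  x = 1: [0↦1, 1↦2, 2↦3, 3↦3, 4↦1]  zeros at y ∈ ∅
  x = 2: [0↦1, 1↦4, 2↦2, 3↦4, 4↦4]  zeros at y ∈ ∅
  x = 3: [0↦4, 1↦3, 2↦2, 3↦0, 4↦1]  zeros at y ∈ {3}
  x = 4: [0↦2, 1↦1, 2↦0, 3↦3, 4↦4]  zeros at y ∈ {2}
Collecting zeros: affine points = {(0, 1), (0, 3), (0, 4), (3, 3), (4, 2)}.
Total count |C(F_5)_aff| = 5.


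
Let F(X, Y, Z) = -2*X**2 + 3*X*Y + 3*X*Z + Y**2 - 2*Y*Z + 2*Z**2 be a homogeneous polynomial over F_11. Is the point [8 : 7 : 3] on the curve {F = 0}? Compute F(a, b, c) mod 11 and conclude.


F(8,7,3) ≡ 5 (mod 11); P is NOT on the curve.

Evaluate F(8, 7, 3) term-by-term (mod 11).
  -2*X**2 ↦ -2·64·1·1 = -128
  3*X*Y ↦ 3·8·7·1 = 168
  3*X*Z ↦ 3·8·1·3 = 72
  Y**2 ↦ 1·1·49·1 = 49
  -2*Y*Z ↦ -2·1·7·3 = -42
  2*Z**2 ↦ 2·1·1·9 = 18
Sum: F(8, 7, 3) = (-128) + (168) + (72) + (49) + (-42) + (18) = 137.
Reducing mod 11: 137 ≡ 5 (mod 11).
Since F(a, b, c) ≡ 5 ≠ 0 (mod 11), P does NOT lie on the curve.


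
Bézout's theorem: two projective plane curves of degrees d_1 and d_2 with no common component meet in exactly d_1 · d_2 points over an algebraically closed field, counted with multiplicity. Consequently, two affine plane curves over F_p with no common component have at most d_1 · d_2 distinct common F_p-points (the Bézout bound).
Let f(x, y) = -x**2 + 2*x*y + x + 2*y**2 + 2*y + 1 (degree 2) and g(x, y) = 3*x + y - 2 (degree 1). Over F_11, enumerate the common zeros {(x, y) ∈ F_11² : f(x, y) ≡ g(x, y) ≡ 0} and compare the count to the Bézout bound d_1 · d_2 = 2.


Common zeros: {(8, 0)}; count = 1; Bézout bound = 2.

deg(f) = 2, deg(g) = 1, so Bézout bound = 2.
Scan x ∈ F_11. For each x, list the y ∈ F_11 with f(x, y) ≡ 0 and those with g(x, y) ≡ 0 (mod 11); the common zeros in that column are the intersection.
  x = 0: f ≡ 0 at y ∈ ∅; g ≡ 0 at y ∈ {2}; common: ∅.
  x = 1: f ≡ 0 at y ∈ ∅; g ≡ 0 at y ∈ {10}; common: ∅.
  x = 2: f ≡ 0 at y ∈ {4}; g ≡ 0 at y ∈ {7}; common: ∅.
  x = 3: f ≡ 0 at y ∈ {8, 10}; g ≡ 0 at y ∈ {4}; common: ∅.
  x = 4: f ≡ 0 at y ∈ {0, 6}; g ≡ 0 at y ∈ {1}; common: ∅.
  x = 5: f ≡ 0 at y ∈ ∅; g ≡ 0 at y ∈ {9}; common: ∅.
  x = 6: f ≡ 0 at y ∈ ∅; g ≡ 0 at y ∈ {6}; common: ∅.
  x = 7: f ≡ 0 at y ∈ {4, 10}; g ≡ 0 at y ∈ {3}; common: ∅.
  x = 8: f ≡ 0 at y ∈ {0, 2}; g ≡ 0 at y ∈ {0}; common: {0}.
  x = 9: f ≡ 0 at y ∈ {6}; g ≡ 0 at y ∈ {8}; common: ∅.
  x = 10: f ≡ 0 at y ∈ ∅; g ≡ 0 at y ∈ {5}; common: ∅.
Collecting: common zeros = {(8, 0)}, so the count is 1.
Comparison with the Bézout bound: 1 ≤ 2 = deg(f)·deg(g), as expected for curves with no common component (the affine F_11-count falls short of the bound because intersections may lie at infinity, over extension fields, or carry multiplicity).


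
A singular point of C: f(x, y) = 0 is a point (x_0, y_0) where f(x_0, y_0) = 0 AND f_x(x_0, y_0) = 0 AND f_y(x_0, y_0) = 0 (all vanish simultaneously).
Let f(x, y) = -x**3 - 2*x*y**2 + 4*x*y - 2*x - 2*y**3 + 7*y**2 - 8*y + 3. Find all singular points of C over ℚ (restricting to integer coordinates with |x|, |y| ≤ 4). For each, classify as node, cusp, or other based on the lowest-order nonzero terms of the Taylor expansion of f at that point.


Singular points: {(0, 1)}; classification: cusp.

Compute partial derivatives:
  f_x = -3*x**2 - 2*y**2 + 4*y - 2.
  f_y = -4*x*y + 4*x - 6*y**2 + 14*y - 8.
Scan x_0 ∈ {−4, ..., 4}. For each x_0, f_y(x_0, y) is a polynomial in y; find its integer roots y ∈ {−4, ..., 4}, then test f_x and f at those candidates.
  x = -4: f_y(-4, y) = -6*y**2 + 30*y - 24; vanishes at y ∈ {1, 4}. (-4, 1): f_x = -48 ≠ 0; (-4, 4): f_x = -66 ≠ 0.
  x = -3: f_y(-3, y) = -6*y**2 + 26*y - 20; vanishes at y ∈ {1}. (-3, 1): f_x = -27 ≠ 0.
  x = -2: f_y(-2, y) = -6*y**2 + 22*y - 16; vanishes at y ∈ {1}. (-2, 1): f_x = -12 ≠ 0.
  x = -1: f_y(-1, y) = -6*y**2 + 18*y - 12; vanishes at y ∈ {1, 2}. (-1, 1): f_x = -3 ≠ 0; (-1, 2): f_x = -5 ≠ 0.
  x = 0: f_y(0, y) = -6*y**2 + 14*y - 8; vanishes at y ∈ {1}. (0, 1): f_x = 0, f = 0 — SINGULAR.
  x = 1: f_y(1, y) = -6*y**2 + 10*y - 4; vanishes at y ∈ {1}. (1, 1): f_x = -3 ≠ 0.
  x = 2: f_y(2, y) = -6*y**2 + 6*y; vanishes at y ∈ {0, 1}. (2, 0): f_x = -14 ≠ 0; (2, 1): f_x = -12 ≠ 0.
  x = 3: f_y(3, y) = -6*y**2 + 2*y + 4; vanishes at y ∈ {1}. (3, 1): f_x = -27 ≠ 0.
  x = 4: f_y(4, y) = -6*y**2 - 2*y + 8; vanishes at y ∈ {1}. (4, 1): f_x = -48 ≠ 0.
Only singular point on the grid: (0, 1).
Classify: substitute x = 0 + u, y = 1 + v and expand: f = -u**3 - 2*u*v**2 - 2*v**3 + v**2.
No constant or linear terms (consistent with a singular point). Quadratic part: v**2. Cubic part: -u**3 - 2*u*v**2 - 2*v**3.
The quadratic part v**2 is a perfect square, so there is a single (double) tangent line v = 0, i.e. y = 1. Restricting the cubic part to that line (v = 0) leaves -u**3 ≠ 0, so f is not divisible by v and the branch is v² ≈ u**3 to lowest order — this is a cusp.
Classification: cusp.


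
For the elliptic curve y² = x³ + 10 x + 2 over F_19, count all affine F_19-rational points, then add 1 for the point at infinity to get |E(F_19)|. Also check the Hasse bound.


Affine points = {(2, 7), (2, 12), (4, 7), (4, 12), (5, 5), (5, 14), (7, 4), (7, 15), (8, 9), (8, 10), (9, 2), (9, 17), (10, 0), (12, 8), (12, 11), (13, 7), (13, 12), (14, 6), (14, 13)}; affine count = 19; |E(F_19)| = 20.

Discriminant check: Δ ∝ 4a³ + 27b² = 4·10³ + 27·2² = 4·1000 + 27·4 ≡ 4 (mod 19). Nonzero ⇒ E is nonsingular.
For each x ∈ F_19, compute rhs = x³ + 10·x + 2 mod 19, then count y ∈ F_19 with y² ≡ rhs.
  x = 0: rhs = 2, matching y values: none (0 points).
  x = 1: rhs = 13, matching y values: none (0 points).
  x = 2: rhs = 11, matching y values: 7, 12 (2 points).
  x = 3: rhs = 2, matching y values: none (0 points).
  x = 4: rhs = 11, matching y values: 7, 12 (2 points).
  x = 5: rhs = 6, matching y values: 5, 14 (2 points).
  x = 6: rhs = 12, matching y values: none (0 points).
  x = 7: rhs = 16, matching y values: 4, 15 (2 points).
  x = 8: rhs = 5, matching y values: 9, 10 (2 points).
  x = 9: rhs = 4, matching y values: 2, 17 (2 points).
  x = 10: rhs = 0, matching y values: 0 (1 points).
  x = 11: rhs = 18, matching y values: none (0 points).
  x = 12: rhs = 7, matching y values: 8, 11 (2 points).
  x = 13: rhs = 11, matching y values: 7, 12 (2 points).
  x = 14: rhs = 17, matching y values: 6, 13 (2 points).
  x = 15: rhs = 12, matching y values: none (0 points).
  x = 16: rhs = 2, matching y values: none (0 points).
  x = 17: rhs = 12, matching y values: none (0 points).
  x = 18: rhs = 10, matching y values: none (0 points).
Total affine count: 19.
Full point count |E(F_19)| = 19 + 1 = 20.
Hasse bound: |20 − (19+1)| = |0| = 0 ≤ 2√19 ≈ 8.7178 ✓.


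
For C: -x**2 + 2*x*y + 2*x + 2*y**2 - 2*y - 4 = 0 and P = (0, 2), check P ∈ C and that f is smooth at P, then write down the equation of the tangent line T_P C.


Tangent line at P: 6*x + 6*y - 12 = 0.

Step 1: f(0, 2) = 0, so P lies on C.
Step 2: partial derivatives
  f_x(x, y) = -2*x + 2*y + 2, f_y(x, y) = 2*x + 4*y - 2.
  f_x(P) = 6, f_y(P) = 6 (gradient nonzero, so P is smooth).
Step 3: tangent line at P: 6·(x − 0) + 6·(y − 2) = 0.
Expanding: 6*x + 6*y - 12 = 0.


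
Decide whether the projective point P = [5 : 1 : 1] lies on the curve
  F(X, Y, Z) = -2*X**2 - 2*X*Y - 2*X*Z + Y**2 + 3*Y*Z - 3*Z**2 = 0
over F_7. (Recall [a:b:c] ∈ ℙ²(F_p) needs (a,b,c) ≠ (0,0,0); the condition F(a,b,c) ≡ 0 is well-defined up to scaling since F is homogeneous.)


F(5,1,1) ≡ 1 (mod 7); P is NOT on the curve.

Evaluate F(5, 1, 1) term-by-term (mod 7).
  -2*X**2 ↦ -2·25·1·1 = -50
  -2*X*Y ↦ -2·5·1·1 = -10
  -2*X*Z ↦ -2·5·1·1 = -10
  Y**2 ↦ 1·1·1·1 = 1
  3*Y*Z ↦ 3·1·1·1 = 3
  -3*Z**2 ↦ -3·1·1·1 = -3
Sum: F(5, 1, 1) = (-50) + (-10) + (-10) + (1) + (3) + (-3) = -69.
Reducing mod 7: -69 ≡ 1 (mod 7).
Since F(a, b, c) ≡ 1 ≠ 0 (mod 7), P does NOT lie on the curve.


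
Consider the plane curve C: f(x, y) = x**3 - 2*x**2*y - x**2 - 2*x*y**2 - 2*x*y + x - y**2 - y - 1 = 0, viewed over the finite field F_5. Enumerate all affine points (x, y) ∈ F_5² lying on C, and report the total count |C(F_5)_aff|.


Affine F_5-points: {(1, 0), (2, 0), (3, 0)}; count = 3.

For each of the 25 pairs (x, y) ∈ F_5², evaluate f(x, y) mod 5. Record the zeros.
  x = 0: [0↦4, 1↦2, 2↦3, 3↦2, 4↦4]  zeros at y ∈ ∅
  x = 1: [0↦0, 1↦2, 2↦3, 3↦3, 4↦2]  zeros at y ∈ {0}
  x = 2: [0↦0, 1↦2, 2↦4, 3↦1, 4↦3]  zeros at y ∈ {0}
  x = 3: [0↦0, 1↦3, 2↦2, 3↦2, 4↦3]  zeros at y ∈ {0}
  x = 4: [0↦1, 1↦1, 2↦3, 3↦2, 4↦3]  zeros at y ∈ ∅
Collecting zeros: affine points = {(1, 0), (2, 0), (3, 0)}.
Total count |C(F_5)_aff| = 3.


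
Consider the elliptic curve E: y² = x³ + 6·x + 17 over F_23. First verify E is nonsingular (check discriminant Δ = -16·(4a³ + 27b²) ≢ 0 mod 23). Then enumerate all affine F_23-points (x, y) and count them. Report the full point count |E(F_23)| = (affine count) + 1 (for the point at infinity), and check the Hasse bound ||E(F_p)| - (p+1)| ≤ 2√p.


Affine points = {(1, 1), (1, 22), (3, 4), (3, 19), (4, 6), (4, 17), (6, 4), (6, 19), (8, 5), (8, 18), (9, 8), (9, 15), (12, 0), (14, 4), (14, 19), (15, 3), (15, 20), (16, 0), (17, 8), (17, 15), (18, 0), (20, 8), (20, 15)}; affine count = 23; |E(F_23)| = 24.

Discriminant check: Δ ∝ 4a³ + 27b² = 4·6³ + 27·17² = 4·216 + 27·289 ≡ 19 (mod 23). Nonzero ⇒ E is nonsingular.
For each x ∈ F_23, compute rhs = x³ + 6·x + 17 mod 23, then count y ∈ F_23 with y² ≡ rhs.
  x = 0: rhs = 17, matching y values: none (0 points).
  x = 1: rhs = 1, matching y values: 1, 22 (2 points).
  x = 2: rhs = 14, matching y values: none (0 points).
  x = 3: rhs = 16, matching y values: 4, 19 (2 points).
  x = 4: rhs = 13, matching y values: 6, 17 (2 points).
  x = 5: rhs = 11, matching y values: none (0 points).
  x = 6: rhs = 16, matching y values: 4, 19 (2 points).
  x = 7: rhs = 11, matching y values: none (0 points).
  x = 8: rhs = 2, matching y values: 5, 18 (2 points).
  x = 9: rhs = 18, matching y values: 8, 15 (2 points).
  x = 10: rhs = 19, matching y values: none (0 points).
  x = 11: rhs = 11, matching y values: none (0 points).
  x = 12: rhs = 0, matching y values: 0 (1 points).
  x = 13: rhs = 15, matching y values: none (0 points).
  x = 14: rhs = 16, matching y values: 4, 19 (2 points).
  x = 15: rhs = 9, matching y values: 3, 20 (2 points).
  x = 16: rhs = 0, matching y values: 0 (1 points).
  x = 17: rhs = 18, matching y values: 8, 15 (2 points).
  x = 18: rhs = 0, matching y values: 0 (1 points).
  x = 19: rhs = 21, matching y values: none (0 points).
  x = 20: rhs = 18, matching y values: 8, 15 (2 points).
  x = 21: rhs = 20, matching y values: none (0 points).
  x = 22: rhs = 10, matching y values: none (0 points).
Total affine count: 23.
Full point count |E(F_23)| = 23 + 1 = 24.
Hasse bound: |24 − (23+1)| = |0| = 0 ≤ 2√23 ≈ 9.5917 ✓.


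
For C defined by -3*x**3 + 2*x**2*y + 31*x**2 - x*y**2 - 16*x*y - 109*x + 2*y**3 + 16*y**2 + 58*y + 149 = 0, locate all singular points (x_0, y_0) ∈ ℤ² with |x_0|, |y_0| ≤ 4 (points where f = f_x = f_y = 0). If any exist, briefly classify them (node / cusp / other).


Singular points: {(3, -2)}; classification: cusp.

Compute partial derivatives:
  f_x = -9*x**2 + 4*x*y + 62*x - y**2 - 16*y - 109.
  f_y = 2*x**2 - 2*x*y - 16*x + 6*y**2 + 32*y + 58.
Scan x_0 ∈ {−4, ..., 4}. For each x_0, f_y(x_0, y) is a polynomial in y; find its integer roots y ∈ {−4, ..., 4}, then test f_x and f at those candidates.
  x = -4: f_y(-4, y) = 6*y**2 + 40*y + 154; no integer root y with |y| ≤ 4.
  x = -3: f_y(-3, y) = 6*y**2 + 38*y + 124; no integer root y with |y| ≤ 4.
  x = -2: f_y(-2, y) = 6*y**2 + 36*y + 98; no integer root y with |y| ≤ 4.
  x = -1: f_y(-1, y) = 6*y**2 + 34*y + 76; no integer root y with |y| ≤ 4.
  x = 0: f_y(0, y) = 6*y**2 + 32*y + 58; no integer root y with |y| ≤ 4.
  x = 1: f_y(1, y) = 6*y**2 + 30*y + 44; no integer root y with |y| ≤ 4.
  x = 2: f_y(2, y) = 6*y**2 + 28*y + 34; no integer root y with |y| ≤ 4.
  x = 3: f_y(3, y) = 6*y**2 + 26*y + 28; vanishes at y ∈ {-2}. (3, -2): f_x = 0, f = 0 — SINGULAR.
  x = 4: f_y(4, y) = 6*y**2 + 24*y + 26; no integer root y with |y| ≤ 4.
Only singular point on the grid: (3, -2).
Classify: substitute x = 3 + u, y = -2 + v and expand: f = -3*u**3 + 2*u**2*v - u*v**2 + 2*v**3 + v**2.
No constant or linear terms (consistent with a singular point). Quadratic part: v**2. Cubic part: -3*u**3 + 2*u**2*v - u*v**2 + 2*v**3.
The quadratic part v**2 is a perfect square, so there is a single (double) tangent line v = 0, i.e. y = -2. Restricting the cubic part to that line (v = 0) leaves -3*u**3 ≠ 0, so f is not divisible by v and the branch is v² ≈ 3*u**3 to lowest order — this is a cusp.
Classification: cusp.


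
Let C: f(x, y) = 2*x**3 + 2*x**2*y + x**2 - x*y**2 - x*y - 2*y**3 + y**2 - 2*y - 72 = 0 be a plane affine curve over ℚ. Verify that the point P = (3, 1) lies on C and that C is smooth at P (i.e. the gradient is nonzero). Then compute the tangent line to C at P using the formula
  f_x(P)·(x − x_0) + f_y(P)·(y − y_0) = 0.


Tangent line at P: 70*x + 3*y - 213 = 0.

Step 1: f(3, 1) = 0, so P lies on C.
Step 2: partial derivatives
  f_x(x, y) = 6*x**2 + 4*x*y + 2*x - y**2 - y, f_y(x, y) = 2*x**2 - 2*x*y - x - 6*y**2 + 2*y - 2.
  f_x(P) = 70, f_y(P) = 3 (gradient nonzero, so P is smooth).
Step 3: tangent line at P: 70·(x − 3) + 3·(y − 1) = 0.
Expanding: 70*x + 3*y - 213 = 0.


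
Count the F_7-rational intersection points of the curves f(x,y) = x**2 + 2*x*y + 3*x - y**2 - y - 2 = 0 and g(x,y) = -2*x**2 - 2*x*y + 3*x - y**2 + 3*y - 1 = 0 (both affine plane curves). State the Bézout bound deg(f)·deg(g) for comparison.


Common zeros: {(6, 2)}; count = 1; Bézout bound = 4.

deg(f) = 2, deg(g) = 2, so Bézout bound = 4.
Scan x ∈ F_7. For each x, list the y ∈ F_7 with f(x, y) ≡ 0 and those with g(x, y) ≡ 0 (mod 7); the common zeros in that column are the intersection.
  x = 0: f ≡ 0 at y ∈ {3}; g ≡ 0 at y ∈ ∅; common: ∅.
  x = 1: f ≡ 0 at y ∈ {2, 6}; g ≡ 0 at y ∈ {0, 1}; common: ∅.
  x = 2: f ≡ 0 at y ∈ ∅; g ≡ 0 at y ∈ ∅; common: ∅.
  x = 3: f ≡ 0 at y ∈ ∅; g ≡ 0 at y ∈ {1, 3}; common: ∅.
  x = 4: f ≡ 0 at y ∈ ∅; g ≡ 0 at y ∈ {0, 2}; common: ∅.
  x = 5: f ≡ 0 at y ∈ {3, 6}; g ≡ 0 at y ∈ ∅; common: ∅.
  x = 6: f ≡ 0 at y ∈ {2}; g ≡ 0 at y ∈ {2, 3}; common: {2}.
Collecting: common zeros = {(6, 2)}, so the count is 1.
Comparison with the Bézout bound: 1 ≤ 4 = deg(f)·deg(g), as expected for curves with no common component (the affine F_7-count falls short of the bound because intersections may lie at infinity, over extension fields, or carry multiplicity).


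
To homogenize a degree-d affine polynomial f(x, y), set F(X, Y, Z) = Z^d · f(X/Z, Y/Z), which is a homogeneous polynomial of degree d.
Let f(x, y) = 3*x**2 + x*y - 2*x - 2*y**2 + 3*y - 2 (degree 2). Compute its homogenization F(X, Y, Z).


F(X, Y, Z) = 3*X**2 + X*Y - 2*X*Z - 2*Y**2 + 3*Y*Z - 2*Z**2

deg(f) = 2.
Substitute x = X/Z, y = Y/Z into f, then multiply by Z^2.
  monomial 3·x^2·y^0 ↦ 3·X^2·Y^0·Z^0.
  monomial 1·x^1·y^1 ↦ 1·X^1·Y^1·Z^0.
  monomial -2·x^1·y^0 ↦ -2·X^1·Y^0·Z^1.
  monomial -2·x^0·y^2 ↦ -2·X^0·Y^2·Z^0.
  monomial 3·x^0·y^1 ↦ 3·X^0·Y^1·Z^1.
  monomial -2·x^0·y^0 ↦ -2·X^0·Y^0·Z^2.
Collecting: F(X, Y, Z) = 3*X**2 + X*Y - 2*X*Z - 2*Y**2 + 3*Y*Z - 2*Z**2.


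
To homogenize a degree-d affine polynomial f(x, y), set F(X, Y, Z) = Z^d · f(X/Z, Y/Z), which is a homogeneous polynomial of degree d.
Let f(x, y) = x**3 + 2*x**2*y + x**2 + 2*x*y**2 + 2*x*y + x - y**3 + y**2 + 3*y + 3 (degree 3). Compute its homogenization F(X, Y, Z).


F(X, Y, Z) = X**3 + 2*X**2*Y + X**2*Z + 2*X*Y**2 + 2*X*Y*Z + X*Z**2 - Y**3 + Y**2*Z + 3*Y*Z**2 + 3*Z**3

deg(f) = 3.
Substitute x = X/Z, y = Y/Z into f, then multiply by Z^3.
  monomial 1·x^3·y^0 ↦ 1·X^3·Y^0·Z^0.
  monomial 2·x^2·y^1 ↦ 2·X^2·Y^1·Z^0.
  monomial 1·x^2·y^0 ↦ 1·X^2·Y^0·Z^1.
  monomial 2·x^1·y^2 ↦ 2·X^1·Y^2·Z^0.
  monomial 2·x^1·y^1 ↦ 2·X^1·Y^1·Z^1.
  monomial 1·x^1·y^0 ↦ 1·X^1·Y^0·Z^2.
  monomial -1·x^0·y^3 ↦ -1·X^0·Y^3·Z^0.
  monomial 1·x^0·y^2 ↦ 1·X^0·Y^2·Z^1.
  monomial 3·x^0·y^1 ↦ 3·X^0·Y^1·Z^2.
  monomial 3·x^0·y^0 ↦ 3·X^0·Y^0·Z^3.
Collecting: F(X, Y, Z) = X**3 + 2*X**2*Y + X**2*Z + 2*X*Y**2 + 2*X*Y*Z + X*Z**2 - Y**3 + Y**2*Z + 3*Y*Z**2 + 3*Z**3.


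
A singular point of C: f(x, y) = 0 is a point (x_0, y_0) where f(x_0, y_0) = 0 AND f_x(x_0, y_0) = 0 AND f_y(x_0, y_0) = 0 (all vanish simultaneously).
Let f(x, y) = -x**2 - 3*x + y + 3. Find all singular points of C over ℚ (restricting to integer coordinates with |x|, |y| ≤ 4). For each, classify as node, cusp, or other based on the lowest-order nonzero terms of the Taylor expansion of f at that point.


No singular points in the scanned grid; C is smooth there.

Compute partial derivatives:
  f_x = -2*x - 3.
  f_y = 1.
f_y = 1 is a nonzero constant, so f_y never vanishes: no point (x, y) can satisfy f = f_x = f_y = 0. In particular no (x, y) ∈ {−4, ..., 4}² is singular; the curve is smooth.


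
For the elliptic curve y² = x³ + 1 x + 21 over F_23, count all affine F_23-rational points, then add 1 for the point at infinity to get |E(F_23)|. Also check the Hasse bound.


Affine points = {(1, 0), (2, 10), (2, 13), (5, 6), (5, 17), (6, 6), (6, 17), (7, 7), (7, 16), (8, 9), (8, 14), (9, 0), (11, 11), (11, 12), (12, 6), (12, 17), (13, 0), (16, 4), (16, 19), (17, 11), (17, 12), (18, 11), (18, 12)}; affine count = 23; |E(F_23)| = 24.

Discriminant check: Δ ∝ 4a³ + 27b² = 4·1³ + 27·21² = 4·1 + 27·441 ≡ 20 (mod 23). Nonzero ⇒ E is nonsingular.
For each x ∈ F_23, compute rhs = x³ + 1·x + 21 mod 23, then count y ∈ F_23 with y² ≡ rhs.
  x = 0: rhs = 21, matching y values: none (0 points).
  x = 1: rhs = 0, matching y values: 0 (1 points).
  x = 2: rhs = 8, matching y values: 10, 13 (2 points).
  x = 3: rhs = 5, matching y values: none (0 points).
  x = 4: rhs = 20, matching y values: none (0 points).
  x = 5: rhs = 13, matching y values: 6, 17 (2 points).
  x = 6: rhs = 13, matching y values: 6, 17 (2 points).
  x = 7: rhs = 3, matching y values: 7, 16 (2 points).
  x = 8: rhs = 12, matching y values: 9, 14 (2 points).
  x = 9: rhs = 0, matching y values: 0 (1 points).
  x = 10: rhs = 19, matching y values: none (0 points).
  x = 11: rhs = 6, matching y values: 11, 12 (2 points).
  x = 12: rhs = 13, matching y values: 6, 17 (2 points).
  x = 13: rhs = 0, matching y values: 0 (1 points).
  x = 14: rhs = 19, matching y values: none (0 points).
  x = 15: rhs = 7, matching y values: none (0 points).
  x = 16: rhs = 16, matching y values: 4, 19 (2 points).
  x = 17: rhs = 6, matching y values: 11, 12 (2 points).
  x = 18: rhs = 6, matching y values: 11, 12 (2 points).
  x = 19: rhs = 22, matching y values: none (0 points).
  x = 20: rhs = 14, matching y values: none (0 points).
  x = 21: rhs = 11, matching y values: none (0 points).
  x = 22: rhs = 19, matching y values: none (0 points).
Total affine count: 23.
Full point count |E(F_23)| = 23 + 1 = 24.
Hasse bound: |24 − (23+1)| = |0| = 0 ≤ 2√23 ≈ 9.5917 ✓.


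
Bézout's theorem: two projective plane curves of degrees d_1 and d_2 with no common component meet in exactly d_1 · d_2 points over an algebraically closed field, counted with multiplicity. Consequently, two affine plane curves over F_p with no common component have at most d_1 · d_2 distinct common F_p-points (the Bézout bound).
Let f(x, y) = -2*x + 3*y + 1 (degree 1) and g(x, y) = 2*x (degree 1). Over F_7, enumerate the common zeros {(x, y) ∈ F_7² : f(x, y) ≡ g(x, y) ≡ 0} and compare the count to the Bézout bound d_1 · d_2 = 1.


Common zeros: {(0, 2)}; count = 1; Bézout bound = 1.

deg(f) = 1, deg(g) = 1, so Bézout bound = 1.
Scan x ∈ F_7. For each x, list the y ∈ F_7 with f(x, y) ≡ 0 and those with g(x, y) ≡ 0 (mod 7); the common zeros in that column are the intersection.
  x = 0: f ≡ 0 at y ∈ {2}; g ≡ 0 at y ∈ {0, 1, 2, 3, 4, 5, 6}; common: {2}.
  x = 1: f ≡ 0 at y ∈ {5}; g ≡ 0 at y ∈ ∅; common: ∅.
  x = 2: f ≡ 0 at y ∈ {1}; g ≡ 0 at y ∈ ∅; common: ∅.
  x = 3: f ≡ 0 at y ∈ {4}; g ≡ 0 at y ∈ ∅; common: ∅.
  x = 4: f ≡ 0 at y ∈ {0}; g ≡ 0 at y ∈ ∅; common: ∅.
  x = 5: f ≡ 0 at y ∈ {3}; g ≡ 0 at y ∈ ∅; common: ∅.
  x = 6: f ≡ 0 at y ∈ {6}; g ≡ 0 at y ∈ ∅; common: ∅.
Collecting: common zeros = {(0, 2)}, so the count is 1.
Comparison with the Bézout bound: 1 ≤ 1 = deg(f)·deg(g), as expected for curves with no common component (the bound is attained).


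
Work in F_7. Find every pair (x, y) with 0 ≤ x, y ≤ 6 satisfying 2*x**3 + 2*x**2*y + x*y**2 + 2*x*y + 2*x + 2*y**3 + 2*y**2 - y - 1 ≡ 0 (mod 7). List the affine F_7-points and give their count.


Affine F_7-points: {(0, 2), (0, 5), (0, 6), (1, 5), (4, 1), (5, 0), (5, 3), (5, 4)}; count = 8.

For each of the 49 pairs (x, y) ∈ F_7², evaluate f(x, y) mod 7. Record the zeros.
  x = 0: [0↦6, 1↦2, 2↦0, 3↦5, 4↦1, 5↦0, 6↦0]  zeros at y ∈ {2, 5, 6}
  x = 1: [0↦3, 1↦4, 2↦2, 3↦2, 4↦2, 5↦0, 6↦1]  zeros at y ∈ {5}
  x = 2: [0↦5, 1↦1, 2↦3, 3↦2, 4↦3, 5↦4, 6↦3]  zeros at y ∈ ∅
  x = 3: [0↦3, 1↦5, 2↦1, 3↦3, 4↦2, 5↦3, 6↦4]  zeros at y ∈ ∅
  x = 4: [0↦2, 1↦0, 2↦1, 3↦3, 4↦4, 5↦2, 6↦2]  zeros at y ∈ {1}
  x = 5: [0↦0, 1↦5, 2↦1, 3↦0, 4↦0, 5↦6, 6↦2]  zeros at y ∈ {0, 3, 4}
  x = 6: [0↦2, 1↦4, 2↦6, 3↦6, 4↦2, 5↦6, 6↦2]  zeros at y ∈ ∅
Collecting zeros: affine points = {(0, 2), (0, 5), (0, 6), (1, 5), (4, 1), (5, 0), (5, 3), (5, 4)}.
Total count |C(F_7)_aff| = 8.


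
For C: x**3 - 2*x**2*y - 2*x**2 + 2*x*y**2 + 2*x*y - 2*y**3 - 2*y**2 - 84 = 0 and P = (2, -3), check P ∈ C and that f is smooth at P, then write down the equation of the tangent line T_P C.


Tangent line at P: 40*x - 70*y - 290 = 0.

Step 1: f(2, -3) = 0, so P lies on C.
Step 2: partial derivatives
  f_x(x, y) = 3*x**2 - 4*x*y - 4*x + 2*y**2 + 2*y, f_y(x, y) = -2*x**2 + 4*x*y + 2*x - 6*y**2 - 4*y.
  f_x(P) = 40, f_y(P) = -70 (gradient nonzero, so P is smooth).
Step 3: tangent line at P: 40·(x − 2) + -70·(y − -3) = 0.
Expanding: 40*x - 70*y - 290 = 0.


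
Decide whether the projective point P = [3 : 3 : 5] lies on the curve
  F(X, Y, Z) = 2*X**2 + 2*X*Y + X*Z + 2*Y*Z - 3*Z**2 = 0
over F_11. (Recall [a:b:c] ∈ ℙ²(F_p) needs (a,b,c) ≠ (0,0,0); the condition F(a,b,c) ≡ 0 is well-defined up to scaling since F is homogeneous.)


F(3,3,5) ≡ 6 (mod 11); P is NOT on the curve.

Evaluate F(3, 3, 5) term-by-term (mod 11).
  2*X**2 ↦ 2·9·1·1 = 18
  2*X*Y ↦ 2·3·3·1 = 18
  X*Z ↦ 1·3·1·5 = 15
  2*Y*Z ↦ 2·1·3·5 = 30
  -3*Z**2 ↦ -3·1·1·25 = -75
Sum: F(3, 3, 5) = (18) + (18) + (15) + (30) + (-75) = 6.
Reducing mod 11: 6 ≡ 6 (mod 11).
Since F(a, b, c) ≡ 6 ≠ 0 (mod 11), P does NOT lie on the curve.


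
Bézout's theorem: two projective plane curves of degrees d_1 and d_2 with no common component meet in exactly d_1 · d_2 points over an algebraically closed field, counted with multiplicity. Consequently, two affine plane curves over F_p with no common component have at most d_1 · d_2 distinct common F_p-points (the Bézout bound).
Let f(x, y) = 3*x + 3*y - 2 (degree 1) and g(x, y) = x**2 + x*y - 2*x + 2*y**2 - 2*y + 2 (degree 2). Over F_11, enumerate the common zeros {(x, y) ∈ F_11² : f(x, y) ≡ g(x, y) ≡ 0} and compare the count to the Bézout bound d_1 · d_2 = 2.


Common zeros: {(5, 3), (7, 1)}; count = 2; Bézout bound = 2.

deg(f) = 1, deg(g) = 2, so Bézout bound = 2.
Scan x ∈ F_11. For each x, list the y ∈ F_11 with f(x, y) ≡ 0 and those with g(x, y) ≡ 0 (mod 11); the common zeros in that column are the intersection.
  x = 0: f ≡ 0 at y ∈ {8}; g ≡ 0 at y ∈ ∅; common: ∅.
  x = 1: f ≡ 0 at y ∈ {7}; g ≡ 0 at y ∈ {8, 9}; common: ∅.
  x = 2: f ≡ 0 at y ∈ {6}; g ≡ 0 at y ∈ ∅; common: ∅.
  x = 3: f ≡ 0 at y ∈ {5}; g ≡ 0 at y ∈ {7, 9}; common: ∅.
  x = 4: f ≡ 0 at y ∈ {4}; g ≡ 0 at y ∈ {2, 8}; common: ∅.
  x = 5: f ≡ 0 at y ∈ {3}; g ≡ 0 at y ∈ {1, 3}; common: {3}.
  x = 6: f ≡ 0 at y ∈ {2}; g ≡ 0 at y ∈ ∅; common: ∅.
  x = 7: f ≡ 0 at y ∈ {1}; g ≡ 0 at y ∈ {1, 2}; common: {1}.
  x = 8: f ≡ 0 at y ∈ {0}; g ≡ 0 at y ∈ ∅; common: ∅.
  x = 9: f ≡ 0 at y ∈ {10}; g ≡ 0 at y ∈ ∅; common: ∅.
  x = 10: f ≡ 0 at y ∈ {9}; g ≡ 0 at y ∈ ∅; common: ∅.
Collecting: common zeros = {(5, 3), (7, 1)}, so the count is 2.
Comparison with the Bézout bound: 2 ≤ 2 = deg(f)·deg(g), as expected for curves with no common component (the bound is attained).


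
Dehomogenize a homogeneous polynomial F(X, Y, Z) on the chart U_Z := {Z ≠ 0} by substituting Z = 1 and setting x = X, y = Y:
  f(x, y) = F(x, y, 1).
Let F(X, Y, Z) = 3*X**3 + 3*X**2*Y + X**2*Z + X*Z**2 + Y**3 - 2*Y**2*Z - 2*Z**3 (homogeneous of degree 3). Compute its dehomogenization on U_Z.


f(x, y) = 3*x**3 + 3*x**2*y + x**2 + x + y**3 - 2*y**2 - 2

On U_Z we set Z = 1. Each monomial c·X^i·Y^j·Z^k in F becomes c·x^i·y^j·1^k = c·x^i·y^j.
Substituting Z = 1: F(X, Y, 1) = 3*x**3 + 3*x**2*y + x**2 + x + y**3 - 2*y**2 - 2.
Note: deg(f) ≤ deg(F) = 3; strict inequality happens when F is divisible by Z (lost terms).


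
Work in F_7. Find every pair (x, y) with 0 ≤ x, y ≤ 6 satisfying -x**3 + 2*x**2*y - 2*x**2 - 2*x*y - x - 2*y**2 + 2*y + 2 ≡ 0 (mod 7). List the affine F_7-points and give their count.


Affine F_7-points: {(1, 3), (1, 5), (4, 0), (4, 6), (5, 3), (5, 4)}; count = 6.

For each of the 49 pairs (x, y) ∈ F_7², evaluate f(x, y) mod 7. Record the zeros.
  x = 0: [0↦2, 1↦2, 2↦5, 3↦4, 4↦6, 5↦4, 6↦5]  zeros at y ∈ ∅
  x = 1: [0↦5, 1↦5, 2↦1, 3↦0, 4↦2, 5↦0, 6↦1]  zeros at y ∈ {3, 5}
  x = 2: [0↦5, 1↦2, 2↦2, 3↦5, 4↦4, 5↦6, 6↦4]  zeros at y ∈ ∅
  x = 3: [0↦3, 1↦1, 2↦2, 3↦6, 4↦6, 5↦2, 6↦1]  zeros at y ∈ ∅
  x = 4: [0↦0, 1↦3, 2↦2, 3↦4, 4↦2, 5↦3, 6↦0]  zeros at y ∈ {0, 6}
  x = 5: [0↦4, 1↦2, 2↦3, 3↦0, 4↦0, 5↦3, 6↦2]  zeros at y ∈ {3, 4}
  x = 6: [0↦2, 1↦6, 2↦6, 3↦2, 4↦1, 5↦3, 6↦1]  zeros at y ∈ ∅
Collecting zeros: affine points = {(1, 3), (1, 5), (4, 0), (4, 6), (5, 3), (5, 4)}.
Total count |C(F_7)_aff| = 6.


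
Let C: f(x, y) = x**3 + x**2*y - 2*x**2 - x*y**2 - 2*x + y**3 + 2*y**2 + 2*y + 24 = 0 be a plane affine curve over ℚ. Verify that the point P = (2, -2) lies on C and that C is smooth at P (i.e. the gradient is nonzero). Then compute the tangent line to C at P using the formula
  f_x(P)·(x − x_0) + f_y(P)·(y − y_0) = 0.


Tangent line at P: -10*x + 18*y + 56 = 0.

Step 1: f(2, -2) = 0, so P lies on C.
Step 2: partial derivatives
  f_x(x, y) = 3*x**2 + 2*x*y - 4*x - y**2 - 2, f_y(x, y) = x**2 - 2*x*y + 3*y**2 + 4*y + 2.
  f_x(P) = -10, f_y(P) = 18 (gradient nonzero, so P is smooth).
Step 3: tangent line at P: -10·(x − 2) + 18·(y − -2) = 0.
Expanding: -10*x + 18*y + 56 = 0.


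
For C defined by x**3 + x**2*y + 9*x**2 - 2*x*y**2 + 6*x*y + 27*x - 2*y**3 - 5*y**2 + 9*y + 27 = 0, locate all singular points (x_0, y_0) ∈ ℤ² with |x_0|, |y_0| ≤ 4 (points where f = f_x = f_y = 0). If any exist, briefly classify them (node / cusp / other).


Singular points: {(-3, 0)}; classification: cusp.

Compute partial derivatives:
  f_x = 3*x**2 + 2*x*y + 18*x - 2*y**2 + 6*y + 27.
  f_y = x**2 - 4*x*y + 6*x - 6*y**2 - 10*y + 9.
Scan x_0 ∈ {−4, ..., 4}. For each x_0, f_y(x_0, y) is a polynomial in y; find its integer roots y ∈ {−4, ..., 4}, then test f_x and f at those candidates.
  x = -4: f_y(-4, y) = -6*y**2 + 6*y + 1; no integer root y with |y| ≤ 4.
  x = -3: f_y(-3, y) = -6*y**2 + 2*y; vanishes at y ∈ {0}. (-3, 0): f_x = 0, f = 0 — SINGULAR.
  x = -2: f_y(-2, y) = -6*y**2 - 2*y + 1; no integer root y with |y| ≤ 4.
  x = -1: f_y(-1, y) = -6*y**2 - 6*y + 4; no integer root y with |y| ≤ 4.
  x = 0: f_y(0, y) = -6*y**2 - 10*y + 9; no integer root y with |y| ≤ 4.
  x = 1: f_y(1, y) = -6*y**2 - 14*y + 16; no integer root y with |y| ≤ 4.
  x = 2: f_y(2, y) = -6*y**2 - 18*y + 25; no integer root y with |y| ≤ 4.
  x = 3: f_y(3, y) = -6*y**2 - 22*y + 36; no integer root y with |y| ≤ 4.
  x = 4: f_y(4, y) = -6*y**2 - 26*y + 49; no integer root y with |y| ≤ 4.
Only singular point on the grid: (-3, 0).
Classify: substitute x = -3 + u, y = 0 + v and expand: f = u**3 + u**2*v - 2*u*v**2 - 2*v**3 + v**2.
No constant or linear terms (consistent with a singular point). Quadratic part: v**2. Cubic part: u**3 + u**2*v - 2*u*v**2 - 2*v**3.
The quadratic part v**2 is a perfect square, so there is a single (double) tangent line v = 0, i.e. y = 0. Restricting the cubic part to that line (v = 0) leaves u**3 ≠ 0, so f is not divisible by v and the branch is v² ≈ -u**3 to lowest order — this is a cusp.
Classification: cusp.
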